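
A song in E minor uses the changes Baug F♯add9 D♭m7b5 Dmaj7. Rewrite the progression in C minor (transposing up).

Gaug Dadd9 Bbbm7b5 Bbmaj7

E minor up to C minor is a minor sixth; each chord root moves by that interval while the quality stays the same.
Baug: root B up a minor sixth → G, giving Gaug.
F♯add9: root F♯ up a minor sixth → D, giving Dadd9.
D♭m7b5: root D♭ up a minor sixth → Bbb, giving Bbbm7b5.
Dmaj7: root D up a minor sixth → Bb, giving Bbmaj7.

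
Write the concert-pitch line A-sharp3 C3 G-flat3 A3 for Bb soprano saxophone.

The Bb soprano saxophone sounds a major second below written, so the written part must be a major second above concert — transpose each note up.
A#3 gives B#3
C3 gives D3
Gb3 gives Ab3
A3 gives B3

B#3 D3 Ab3 B3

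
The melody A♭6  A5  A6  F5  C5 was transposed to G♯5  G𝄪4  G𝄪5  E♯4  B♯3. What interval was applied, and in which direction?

Take the first pair: Ab6 → G#5. A to G spans 9 letter names, so the interval is some kind of ninth.
G#5 to Ab6 is 12 semitones, which makes it a diminished ninth; the second version is lower, so the direction is down.
Checking another pair — C5 → B#3 — gives the same interval.

down a diminished ninth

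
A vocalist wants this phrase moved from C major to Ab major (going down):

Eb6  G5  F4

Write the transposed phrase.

C major to Ab major down is a major third, so every note moves down by that interval.
Eb6 becomes Cb6
G5 becomes Eb5
F4 becomes Db4

Cb6 Eb5 Db4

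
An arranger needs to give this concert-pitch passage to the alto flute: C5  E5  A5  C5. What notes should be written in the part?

F5 A5 D6 F5

Written C4 sounds as G3 on the alto flute, so concert pitches are written a perfect fourth up.
C5 becomes F5
E5 becomes A5
A5 becomes D6
C5 becomes F5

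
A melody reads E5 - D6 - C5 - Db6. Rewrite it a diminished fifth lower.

A#4 G#5 F#4 G5

E5 → A#4
D6 → G#5
C5 → F#4
Db6 → G5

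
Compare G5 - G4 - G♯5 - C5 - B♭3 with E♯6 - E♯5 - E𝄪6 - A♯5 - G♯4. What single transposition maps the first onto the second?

From G5 to E#6 is 6 letter names — a sixth of some quality.
G5 to E#6 is 10 semitones, which makes it an augmented sixth; the second version is higher, so the direction is up.
Checking another pair — Bb3 → G#4 — gives the same interval.

up an augmented sixth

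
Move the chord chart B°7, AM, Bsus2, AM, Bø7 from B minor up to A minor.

B minor up to A minor is a minor seventh; each chord root moves by that interval while the quality stays the same.
B°7: root B up a minor seventh → A, giving A°7.
AM: root A up a minor seventh → G, giving GM.
Bsus2: root B up a minor seventh → A, giving Asus2.
AM: root A up a minor seventh → G, giving GM.
Bø7: root B up a minor seventh → A, giving Aø7.

A°7 GM Asus2 GM Aø7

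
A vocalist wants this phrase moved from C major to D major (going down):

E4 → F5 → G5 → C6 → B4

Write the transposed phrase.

F#3 G4 A4 D5 C#4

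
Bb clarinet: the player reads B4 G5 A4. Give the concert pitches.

A4 F5 G4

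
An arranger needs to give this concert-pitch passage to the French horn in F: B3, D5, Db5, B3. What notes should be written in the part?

The French horn in F sounds a perfect fifth below written, so the written part must be a perfect fifth above concert — transpose each note up.
B3 gives F#4
D5 gives A5
Db5 gives Ab5
B3 gives F#4

F#4 A5 Ab5 F#4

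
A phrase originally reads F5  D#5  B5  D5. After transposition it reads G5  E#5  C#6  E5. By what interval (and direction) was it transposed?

up a major second

Take the first pair: F5 → G5. F to G spans 2 letter names, so the interval is some kind of second.
F5 to G5 is 2 semitones, which makes it a major second; the second version is higher, so the direction is up.
Checking another pair — D5 → E5 — gives the same interval.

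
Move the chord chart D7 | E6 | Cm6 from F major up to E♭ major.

C7 D6 Bbm6

F major up to E♭ major is a minor seventh; each chord root moves by that interval while the quality stays the same.
D7: root D up a minor seventh → C, giving C7.
E6: root E up a minor seventh → D, giving D6.
Cm6: root C up a minor seventh → Bb, giving Bbm6.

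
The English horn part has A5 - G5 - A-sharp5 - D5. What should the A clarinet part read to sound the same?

F5 Eb5 F#5 Bb4

First find concert pitch: the English horn sounds a perfect fifth below written, so A5 G5 A-sharp5 D5 sounds D5 C5 D#5 G4.
Then write for A clarinet: it sounds a minor third below written, so the part must be a minor third above concert.
D5 → F5
C5 → Eb5
D#5 → F#5
G4 → Bb4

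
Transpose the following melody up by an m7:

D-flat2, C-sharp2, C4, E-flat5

Db2 becomes Cb3
C#2 becomes B2
C4 becomes Bb4
Eb5 becomes Db6

Cb3 B2 Bb4 Db6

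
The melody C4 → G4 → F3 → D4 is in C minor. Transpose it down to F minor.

From C down to F is a perfect fifth; apply that to each pitch.
C4 to F3
G4 to C4
F3 to Bb2
D4 to G3

F3 C4 Bb2 G3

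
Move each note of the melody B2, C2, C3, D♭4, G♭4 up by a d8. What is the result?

B2 up a diminished octave is Bb3.
C2: an octave up reaches C, and 11 semitones makes it Cb3.
A diminished octave up from C3 gives Cb4.
A diminished octave up from Db4 gives Dbb5.
Gb4: an octave up reaches G, and 11 semitones makes it Gbb5.

Bb3 Cb3 Cb4 Dbb5 Gbb5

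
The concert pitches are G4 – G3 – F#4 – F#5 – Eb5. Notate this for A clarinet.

Bb4 Bb3 A4 A5 Gb5

Written C4 sounds as A3 on the A clarinet, so concert pitches are written a minor third up.
G4 gives Bb4
G3 gives Bb3
F#4 gives A4
F#5 gives A5
Eb5 gives Gb5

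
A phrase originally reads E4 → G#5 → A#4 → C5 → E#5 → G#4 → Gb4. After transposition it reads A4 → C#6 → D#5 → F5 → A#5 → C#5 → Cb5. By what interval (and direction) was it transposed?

Take the first pair: E4 → A4. E to A spans 4 letter names, so the interval is some kind of fourth.
E4 to A4 is 5 semitones, which makes it a perfect fourth; the second version is higher, so the direction is up.
Checking another pair — Gb4 → Cb5 — gives the same interval.

up a perfect fourth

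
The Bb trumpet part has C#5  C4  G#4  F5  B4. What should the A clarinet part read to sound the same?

D5 Db4 A4 Gb5 C5

First find concert pitch: the Bb trumpet sounds a major second below written, so C#5 C4 G#4 F5 B4 sounds B4 Bb3 F#4 Eb5 A4.
Then write for A clarinet: it sounds a minor third below written, so the part must be a minor third above concert.
B4 → D5
Bb3 → Db4
F#4 → A4
Eb5 → Gb5
A4 → C5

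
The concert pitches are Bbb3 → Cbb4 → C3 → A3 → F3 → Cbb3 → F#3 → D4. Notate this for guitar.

Bbb4 Cbb5 C4 A4 F4 Cbb4 F#4 D5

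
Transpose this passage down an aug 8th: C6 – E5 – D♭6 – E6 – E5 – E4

C6 → Cb5
E5 → Eb4
Db6 → Dbb5
E6 → Eb5
E5 → Eb4
E4 → Eb3

Cb5 Eb4 Dbb5 Eb5 Eb4 Eb3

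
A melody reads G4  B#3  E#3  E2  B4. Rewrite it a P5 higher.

D5 F##4 B#3 B2 F#5

G4 becomes D5
B#3 becomes F##4
E#3 becomes B#3
E2 becomes B2
B4 becomes F#5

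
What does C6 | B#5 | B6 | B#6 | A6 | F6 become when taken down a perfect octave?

C5 B#4 B5 B#5 A5 F5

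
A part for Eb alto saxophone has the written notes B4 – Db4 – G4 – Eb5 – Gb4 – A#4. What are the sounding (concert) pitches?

Written C4 on the Eb alto saxophone sounds as Eb3, a major sixth lower; apply that shift to every note.
B4 → D4
Db4 → Fb3
G4 → Bb3
Eb5 → Gb4
Gb4 → Bbb3
A#4 → C#4

D4 Fb3 Bb3 Gb4 Bbb3 C#4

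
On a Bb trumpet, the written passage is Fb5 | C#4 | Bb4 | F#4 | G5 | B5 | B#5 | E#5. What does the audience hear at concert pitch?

Ebb5 B3 Ab4 E4 F5 A5 A#5 D#5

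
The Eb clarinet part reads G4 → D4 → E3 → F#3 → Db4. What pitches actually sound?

The Eb clarinet sounds a minor third above written, so transpose each written note up a minor third.
G4 to Bb4
D4 to F4
E3 to G3
F#3 to A3
Db4 to Fb4

Bb4 F4 G3 A3 Fb4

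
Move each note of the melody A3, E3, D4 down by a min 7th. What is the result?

A3 down a minor seventh is B2.
E3: a seventh down reaches F, and 10 semitones makes it F#2.
D4 down a minor seventh is E3.

B2 F#2 E3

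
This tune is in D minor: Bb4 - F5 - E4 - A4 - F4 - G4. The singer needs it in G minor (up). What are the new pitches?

D minor to G minor up is a perfect fourth, so every note moves up by that interval.
Bb4 gives Eb5
F5 gives Bb5
E4 gives A4
A4 gives D5
F4 gives Bb4
G4 gives C5

Eb5 Bb5 A4 D5 Bb4 C5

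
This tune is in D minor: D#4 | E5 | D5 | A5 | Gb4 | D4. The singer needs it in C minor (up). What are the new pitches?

C#5 D6 C6 G6 Fb5 C5

From D up to C is a minor seventh; apply that to each pitch.
D#4 gives C#5
E5 gives D6
D5 gives C6
A5 gives G6
Gb4 gives Fb5
D4 gives C5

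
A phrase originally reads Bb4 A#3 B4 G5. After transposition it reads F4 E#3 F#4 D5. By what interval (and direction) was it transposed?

down a perfect fourth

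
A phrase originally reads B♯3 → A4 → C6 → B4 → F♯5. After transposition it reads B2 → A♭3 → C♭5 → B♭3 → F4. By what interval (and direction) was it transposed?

down an augmented octave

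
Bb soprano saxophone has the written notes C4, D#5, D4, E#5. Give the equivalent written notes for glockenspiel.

Bb1 C#3 C2 D#3

First find concert pitch: the Bb soprano saxophone sounds a major second below written, so C4 D#5 D4 E#5 sounds Bb3 C#5 C4 D#5.
Then write for glockenspiel: it sounds a perfect fifteenth above written, so the part must be a perfect fifteenth below concert.
Bb3 → Bb1
C#5 → C#3
C4 → C2
D#5 → D#3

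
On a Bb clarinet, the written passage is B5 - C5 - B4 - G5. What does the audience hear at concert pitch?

The Bb clarinet sounds a major second below written, so transpose each written note down a major second.
B5 gives A5
C5 gives Bb4
B4 gives A4
G5 gives F5

A5 Bb4 A4 F5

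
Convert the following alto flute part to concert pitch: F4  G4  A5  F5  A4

C4 D4 E5 C5 E4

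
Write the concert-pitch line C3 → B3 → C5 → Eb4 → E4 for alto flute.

F3 E4 F5 Ab4 A4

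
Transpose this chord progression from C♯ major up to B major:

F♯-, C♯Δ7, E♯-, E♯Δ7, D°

E- BΔ7 D#- D#Δ7 C°

C♯ major up to B major is a minor seventh; each chord root moves by that interval while the quality stays the same.
F♯-: root F♯ up a minor seventh → E, giving E-.
C♯Δ7: root C♯ up a minor seventh → B, giving BΔ7.
E♯-: root E♯ up a minor seventh → D#, giving D#-.
E♯Δ7: root E♯ up a minor seventh → D#, giving D#Δ7.
D°: root D up a minor seventh → C, giving C°.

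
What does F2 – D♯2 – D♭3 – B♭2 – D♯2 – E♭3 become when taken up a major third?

A2 F##2 F3 D3 F##2 G3

F2 -> A2
D#2 -> F##2
Db3 -> F3
Bb2 -> D3
D#2 -> F##2
Eb3 -> G3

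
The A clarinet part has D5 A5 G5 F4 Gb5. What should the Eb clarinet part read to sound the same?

G#4 D#5 C#5 B3 C5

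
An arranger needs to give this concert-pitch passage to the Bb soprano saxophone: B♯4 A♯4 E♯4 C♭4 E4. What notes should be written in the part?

C##5 B#4 F##4 Db4 F#4

The Bb soprano saxophone sounds a major second below written, so the written part must be a major second above concert — transpose each note up.
B#4 becomes C##5
A#4 becomes B#4
E#4 becomes F##4
Cb4 becomes Db4
E4 becomes F#4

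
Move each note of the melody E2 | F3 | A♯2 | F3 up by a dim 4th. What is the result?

E2 -> Ab2
F3 -> Bbb3
A#2 -> D3
F3 -> Bbb3

Ab2 Bbb3 D3 Bbb3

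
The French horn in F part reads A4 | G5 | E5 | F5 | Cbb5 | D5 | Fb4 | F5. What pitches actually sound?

D4 C5 A4 Bb4 Fbb4 G4 Bbb3 Bb4

The French horn in F sounds a perfect fifth below written, so transpose each written note down a perfect fifth.
A4 gives D4
G5 gives C5
E5 gives A4
F5 gives Bb4
Cbb5 gives Fbb4
D5 gives G4
Fb4 gives Bbb3
F5 gives Bb4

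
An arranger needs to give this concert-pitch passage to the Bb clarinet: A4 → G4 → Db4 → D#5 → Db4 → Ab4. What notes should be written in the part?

The Bb clarinet sounds a major second below written, so the written part must be a major second above concert — transpose each note up.
A4 to B4
G4 to A4
Db4 to Eb4
D#5 to E#5
Db4 to Eb4
Ab4 to Bb4

B4 A4 Eb4 E#5 Eb4 Bb4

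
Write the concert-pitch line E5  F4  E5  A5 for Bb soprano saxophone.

Written C4 sounds as Bb3 on the Bb soprano saxophone, so concert pitches are written a major second up.
E5 becomes F#5
F4 becomes G4
E5 becomes F#5
A5 becomes B5

F#5 G4 F#5 B5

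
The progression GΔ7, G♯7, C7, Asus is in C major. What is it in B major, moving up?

F#Δ7 F##7 B7 G#sus

C major up to B major is a major seventh; each chord root moves by that interval while the quality stays the same.
GΔ7: root G up a major seventh → F#, giving F#Δ7.
G♯7: root G♯ up a major seventh → F##, giving F##7.
C7: root C up a major seventh → B, giving B7.
Asus: root A up a major seventh → G#, giving G#sus.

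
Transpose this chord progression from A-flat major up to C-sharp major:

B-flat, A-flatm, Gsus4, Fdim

A-flat major up to C-sharp major is an augmented third; each chord root moves by that interval while the quality stays the same.
B-flat: root B-flat up an augmented third → D#, giving D#.
A-flatm: root A-flat up an augmented third → C#, giving C#m.
Gsus4: root G up an augmented third → B#, giving B#sus4.
Fdim: root F up an augmented third → A#, giving A#dim.

D# C#m B#sus4 A#dim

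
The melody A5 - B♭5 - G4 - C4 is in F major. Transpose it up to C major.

F major to C major up is a perfect fifth, so every note moves up by that interval.
A5 becomes E6
Bb5 becomes F6
G4 becomes D5
C4 becomes G4

E6 F6 D5 G4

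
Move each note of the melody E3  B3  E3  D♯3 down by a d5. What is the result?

A#2 E#3 A#2 G##2

E3 becomes A#2
B3 becomes E#3
E3 becomes A#2
D#3 becomes G##2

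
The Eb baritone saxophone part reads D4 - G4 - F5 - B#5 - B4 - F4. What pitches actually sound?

Written C4 on the Eb baritone saxophone sounds as Eb2, a major thirteenth lower; apply that shift to every note.
D4 → F2
G4 → Bb2
F5 → Ab3
B#5 → D#4
B4 → D3
F4 → Ab2

F2 Bb2 Ab3 D#4 D3 Ab2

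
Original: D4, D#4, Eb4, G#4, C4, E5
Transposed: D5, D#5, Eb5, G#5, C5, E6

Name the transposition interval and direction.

up a perfect octave

From D4 to D5 is 8 letter names — an octave of some quality.
D4 to D5 is 12 semitones, which makes it a perfect octave; the second version is higher, so the direction is up.
Checking another pair — E5 → E6 — gives the same interval.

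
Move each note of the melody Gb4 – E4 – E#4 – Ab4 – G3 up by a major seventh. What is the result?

Gb4 → F5
E4 → D#5
E#4 → D##5
Ab4 → G5
G3 → F#4

F5 D#5 D##5 G5 F#4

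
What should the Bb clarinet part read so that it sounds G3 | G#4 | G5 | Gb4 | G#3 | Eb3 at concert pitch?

A3 A#4 A5 Ab4 A#3 F3

Written C4 sounds as Bb3 on the Bb clarinet, so concert pitches are written a major second up.
G3 -> A3
G#4 -> A#4
G5 -> A5
Gb4 -> Ab4
G#3 -> A#3
Eb3 -> F3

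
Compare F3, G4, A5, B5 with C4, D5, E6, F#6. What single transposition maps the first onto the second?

Take the first pair: F3 → C4. F to C spans 5 letter names, so the interval is some kind of fifth.
F3 to C4 is 7 semitones, which makes it a perfect fifth; the second version is higher, so the direction is up.
Checking another pair — B5 → F#6 — gives the same interval.

up a perfect fifth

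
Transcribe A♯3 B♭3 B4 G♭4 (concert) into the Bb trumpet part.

Written C4 sounds as Bb3 on the Bb trumpet, so concert pitches are written a major second up.
A#3 gives B#3
Bb3 gives C4
B4 gives C#5
Gb4 gives Ab4

B#3 C4 C#5 Ab4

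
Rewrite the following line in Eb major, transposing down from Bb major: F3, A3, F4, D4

Bb2 D3 Bb3 G3

Bb major to Eb major down is a perfect fifth, so every note moves down by that interval.
F3 becomes Bb2
A3 becomes D3
F4 becomes Bb3
D4 becomes G3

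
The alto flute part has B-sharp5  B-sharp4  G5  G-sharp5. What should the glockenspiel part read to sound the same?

F##3 F##2 D3 D#3

First find concert pitch: the alto flute sounds a perfect fourth below written, so B-sharp5 B-sharp4 G5 G-sharp5 sounds F##5 F##4 D5 D#5.
Then write for glockenspiel: it sounds a perfect fifteenth above written, so the part must be a perfect fifteenth below concert.
F##5 → F##3
F##4 → F##2
D5 → D3
D#5 → D#3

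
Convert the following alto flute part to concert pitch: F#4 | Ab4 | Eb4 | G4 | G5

The alto flute sounds a perfect fourth below written, so transpose each written note down a perfect fourth.
F#4 -> C#4
Ab4 -> Eb4
Eb4 -> Bb3
G4 -> D4
G5 -> D5

C#4 Eb4 Bb3 D4 D5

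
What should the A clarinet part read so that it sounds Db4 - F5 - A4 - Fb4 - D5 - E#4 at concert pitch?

Fb4 Ab5 C5 Abb4 F5 G#4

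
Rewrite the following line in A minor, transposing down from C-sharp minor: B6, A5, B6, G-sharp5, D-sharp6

From C-sharp down to A is a major third; apply that to each pitch.
B6 → G6
A5 → F5
B6 → G6
G#5 → E5
D#6 → B5

G6 F5 G6 E5 B5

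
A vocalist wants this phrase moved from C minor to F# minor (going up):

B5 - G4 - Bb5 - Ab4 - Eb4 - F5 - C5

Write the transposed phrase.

From C up to F# is an augmented fourth; apply that to each pitch.
B5 becomes E#6
G4 becomes C#5
Bb5 becomes E6
Ab4 becomes D5
Eb4 becomes A4
F5 becomes B5
C5 becomes F#5

E#6 C#5 E6 D5 A4 B5 F#5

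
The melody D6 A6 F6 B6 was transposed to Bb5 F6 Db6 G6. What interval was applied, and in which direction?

From D6 to Bb5 is 3 letter names — a third of some quality.
Bb5 to D6 is 4 semitones, which makes it a major third; the second version is lower, so the direction is down.
Checking another pair — B6 → G6 — gives the same interval.

down a major third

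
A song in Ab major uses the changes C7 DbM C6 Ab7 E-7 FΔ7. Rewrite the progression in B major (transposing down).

D#7 EM D#6 B7 F##-7 G#Δ7

Ab major down to B major is a diminished seventh; each chord root moves by that interval while the quality stays the same.
C7: root C down a diminished seventh → D#, giving D#7.
DbM: root Db down a diminished seventh → E, giving EM.
C6: root C down a diminished seventh → D#, giving D#6.
Ab7: root Ab down a diminished seventh → B, giving B7.
E-7: root E down a diminished seventh → F##, giving F##-7.
FΔ7: root F down a diminished seventh → G#, giving G#Δ7.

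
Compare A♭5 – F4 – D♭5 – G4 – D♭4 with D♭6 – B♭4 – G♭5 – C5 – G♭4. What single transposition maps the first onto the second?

up a perfect fourth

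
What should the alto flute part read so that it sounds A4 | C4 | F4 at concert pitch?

D5 F4 Bb4

Written C4 sounds as G3 on the alto flute, so concert pitches are written a perfect fourth up.
A4 becomes D5
C4 becomes F4
F4 becomes Bb4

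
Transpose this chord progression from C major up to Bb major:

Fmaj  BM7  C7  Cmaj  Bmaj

Ebmaj AM7 Bb7 Bbmaj Amaj

C major up to Bb major is a minor seventh; each chord root moves by that interval while the quality stays the same.
Fmaj: root F up a minor seventh → Eb, giving Ebmaj.
BM7: root B up a minor seventh → A, giving AM7.
C7: root C up a minor seventh → Bb, giving Bb7.
Cmaj: root C up a minor seventh → Bb, giving Bbmaj.
Bmaj: root B up a minor seventh → A, giving Amaj.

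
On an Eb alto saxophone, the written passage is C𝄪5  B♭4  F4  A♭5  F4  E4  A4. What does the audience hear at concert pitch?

Written C4 on the Eb alto saxophone sounds as Eb3, a major sixth lower; apply that shift to every note.
C##5 → E#4
Bb4 → Db4
F4 → Ab3
Ab5 → Cb5
F4 → Ab3
E4 → G3
A4 → C4

E#4 Db4 Ab3 Cb5 Ab3 G3 C4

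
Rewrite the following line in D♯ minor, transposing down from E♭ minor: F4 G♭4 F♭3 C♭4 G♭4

E♭ minor to D♯ minor down is a diminished second, so every note moves down by that interval.
F4 -> E#4
Gb4 -> F#4
Fb3 -> E3
Cb4 -> B3
Gb4 -> F#4

E#4 F#4 E3 B3 F#4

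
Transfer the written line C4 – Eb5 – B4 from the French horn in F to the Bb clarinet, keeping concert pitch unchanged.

G3 Bb4 F#4

First find concert pitch: the French horn in F sounds a perfect fifth below written, so C4 Eb5 B4 sounds F3 Ab4 E4.
Then write for Bb clarinet: it sounds a major second below written, so the part must be a major second above concert.
F3 → G3
Ab4 → Bb4
E4 → F#4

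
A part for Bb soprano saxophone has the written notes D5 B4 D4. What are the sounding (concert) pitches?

C5 A4 C4

The Bb soprano saxophone sounds a major second below written, so transpose each written note down a major second.
D5 -> C5
B4 -> A4
D4 -> C4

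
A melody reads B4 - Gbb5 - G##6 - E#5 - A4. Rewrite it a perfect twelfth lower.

E3 Cbb4 C##5 A#3 D3

B4 -> E3
Gbb5 -> Cbb4
G##6 -> C##5
E#5 -> A#3
A4 -> D3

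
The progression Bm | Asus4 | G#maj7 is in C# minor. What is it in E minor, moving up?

Dm Csus4 Bmaj7

C# minor up to E minor is a minor third; each chord root moves by that interval while the quality stays the same.
Bm: root B up a minor third → D, giving Dm.
Asus4: root A up a minor third → C, giving Csus4.
G#maj7: root G# up a minor third → B, giving Bmaj7.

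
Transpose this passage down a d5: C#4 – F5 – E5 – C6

F##3 B4 A#4 F#5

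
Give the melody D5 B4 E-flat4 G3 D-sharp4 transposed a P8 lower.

D4 B3 Eb3 G2 D#3

D5 becomes D4
B4 becomes B3
Eb4 becomes Eb3
G3 becomes G2
D#4 becomes D#3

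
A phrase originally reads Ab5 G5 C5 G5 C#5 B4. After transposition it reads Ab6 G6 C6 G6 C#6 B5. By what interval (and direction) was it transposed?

up a perfect octave

From Ab5 to Ab6 is 8 letter names — an octave of some quality.
Ab5 to Ab6 is 12 semitones, which makes it a perfect octave; the second version is higher, so the direction is up.
Checking another pair — B4 → B5 — gives the same interval.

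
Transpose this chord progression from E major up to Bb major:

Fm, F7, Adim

Cbm Cb7 Ebdim

E major up to Bb major is a diminished fifth; each chord root moves by that interval while the quality stays the same.
Fm: root F up a diminished fifth → Cb, giving Cbm.
F7: root F up a diminished fifth → Cb, giving Cb7.
Adim: root A up a diminished fifth → Eb, giving Ebdim.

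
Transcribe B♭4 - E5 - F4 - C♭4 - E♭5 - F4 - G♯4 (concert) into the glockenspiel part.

The glockenspiel sounds a perfect fifteenth above written, so the written part must be a perfect fifteenth below concert — transpose each note down.
Bb4 → Bb2
E5 → E3
F4 → F2
Cb4 → Cb2
Eb5 → Eb3
F4 → F2
G#4 → G#2

Bb2 E3 F2 Cb2 Eb3 F2 G#2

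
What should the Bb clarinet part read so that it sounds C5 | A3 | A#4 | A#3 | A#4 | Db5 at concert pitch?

Written C4 sounds as Bb3 on the Bb clarinet, so concert pitches are written a major second up.
C5 -> D5
A3 -> B3
A#4 -> B#4
A#3 -> B#3
A#4 -> B#4
Db5 -> Eb5

D5 B3 B#4 B#3 B#4 Eb5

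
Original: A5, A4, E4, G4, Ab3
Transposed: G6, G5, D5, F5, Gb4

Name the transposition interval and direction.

up a minor seventh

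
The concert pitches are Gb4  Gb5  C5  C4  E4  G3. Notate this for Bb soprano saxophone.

Ab4 Ab5 D5 D4 F#4 A3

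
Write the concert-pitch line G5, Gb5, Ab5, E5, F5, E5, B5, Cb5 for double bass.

G6 Gb6 Ab6 E6 F6 E6 B6 Cb6

Written C4 sounds as C3 on the double bass, so concert pitches are written a perfect octave up.
G5 becomes G6
Gb5 becomes Gb6
Ab5 becomes Ab6
E5 becomes E6
F5 becomes F6
E5 becomes E6
B5 becomes B6
Cb5 becomes Cb6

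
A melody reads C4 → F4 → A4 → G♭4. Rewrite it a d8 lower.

C4: an octave down reaches C, and 11 semitones makes it C#3.
A diminished octave down from F4 gives F#3.
A4 down a diminished octave is A#3.
Gb4 down a diminished octave is G3.

C#3 F#3 A#3 G3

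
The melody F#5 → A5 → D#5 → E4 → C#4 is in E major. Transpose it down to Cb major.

Db5 Fb5 Bb4 Cb4 Ab3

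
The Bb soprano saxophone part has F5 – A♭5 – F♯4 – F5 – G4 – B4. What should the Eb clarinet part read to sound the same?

First find concert pitch: the Bb soprano saxophone sounds a major second below written, so F5 A♭5 F♯4 F5 G4 B4 sounds Eb5 Gb5 E4 Eb5 F4 A4.
Then write for Eb clarinet: it sounds a minor third above written, so the part must be a minor third below concert.
Eb5 → C5
Gb5 → Eb5
E4 → C#4
Eb5 → C5
F4 → D4
A4 → F#4

C5 Eb5 C#4 C5 D4 F#4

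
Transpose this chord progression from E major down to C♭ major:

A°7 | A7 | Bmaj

E major down to C♭ major is an augmented third; each chord root moves by that interval while the quality stays the same.
A°7: root A down an augmented third → Fb, giving Fb°7.
A7: root A down an augmented third → Fb, giving Fb7.
Bmaj: root B down an augmented third → Gb, giving Gbmaj.

Fb°7 Fb7 Gbmaj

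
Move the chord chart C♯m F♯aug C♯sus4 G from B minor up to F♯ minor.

B minor up to F♯ minor is a perfect fifth; each chord root moves by that interval while the quality stays the same.
C♯m: root C♯ up a perfect fifth → G#, giving G#m.
F♯aug: root F♯ up a perfect fifth → C#, giving C#aug.
C♯sus4: root C♯ up a perfect fifth → G#, giving G#sus4.
G: root G up a perfect fifth → D, giving D.

G#m C#aug G#sus4 D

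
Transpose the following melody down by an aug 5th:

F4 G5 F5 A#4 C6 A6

F4: a fifth down reaches B, and 8 semitones makes it Bbb3.
G5: a fifth down reaches C, and 8 semitones makes it Cb5.
F5: a fifth down reaches B, and 8 semitones makes it Bbb4.
An augmented fifth down from A#4 gives D4.
C6: a fifth down reaches F, and 8 semitones makes it Fb5.
An augmented fifth down from A6 gives Db6.

Bbb3 Cb5 Bbb4 D4 Fb5 Db6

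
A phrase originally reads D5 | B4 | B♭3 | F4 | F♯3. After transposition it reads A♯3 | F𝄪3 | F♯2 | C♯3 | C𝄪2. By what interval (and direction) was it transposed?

down a diminished eleventh

From D5 to A#3 is 11 letter names — an eleventh of some quality.
A#3 to D5 is 16 semitones, which makes it a diminished eleventh; the second version is lower, so the direction is down.
Checking another pair — F#3 → C##2 — gives the same interval.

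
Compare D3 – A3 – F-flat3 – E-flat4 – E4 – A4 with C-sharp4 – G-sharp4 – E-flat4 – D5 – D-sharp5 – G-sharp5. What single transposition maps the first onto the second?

up a major seventh

Take the first pair: D3 → C#4. D to C spans 7 letter names, so the interval is some kind of seventh.
D3 to C#4 is 11 semitones, which makes it a major seventh; the second version is higher, so the direction is up.
Checking another pair — A4 → G#5 — gives the same interval.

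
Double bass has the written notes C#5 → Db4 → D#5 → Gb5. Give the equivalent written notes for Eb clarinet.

First find concert pitch: the double bass sounds a perfect octave below written, so C#5 Db4 D#5 Gb5 sounds C#4 Db3 D#4 Gb4.
Then write for Eb clarinet: it sounds a minor third above written, so the part must be a minor third below concert.
C#4 → A#3
Db3 → Bb2
D#4 → B#3
Gb4 → Eb4

A#3 Bb2 B#3 Eb4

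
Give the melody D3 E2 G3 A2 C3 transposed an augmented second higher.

E#3 F##2 A#3 B#2 D#3

D3 up an augmented second is E#3.
E2: a second up reaches F, and 3 semitones makes it F##2.
G3 up an augmented second is A#3.
A2 up an augmented second is B#2.
An augmented second up from C3 gives D#3.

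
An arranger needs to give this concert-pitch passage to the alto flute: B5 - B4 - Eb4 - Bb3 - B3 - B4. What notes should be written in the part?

The alto flute sounds a perfect fourth below written, so the written part must be a perfect fourth above concert — transpose each note up.
B5 gives E6
B4 gives E5
Eb4 gives Ab4
Bb3 gives Eb4
B3 gives E4
B4 gives E5

E6 E5 Ab4 Eb4 E4 E5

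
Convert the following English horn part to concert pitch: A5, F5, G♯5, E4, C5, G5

The English horn sounds a perfect fifth below written, so transpose each written note down a perfect fifth.
A5 gives D5
F5 gives Bb4
G#5 gives C#5
E4 gives A3
C5 gives F4
G5 gives C5

D5 Bb4 C#5 A3 F4 C5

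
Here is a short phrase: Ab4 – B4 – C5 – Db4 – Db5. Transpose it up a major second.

Bb4 C#5 D5 Eb4 Eb5

Ab4 gives Bb4
B4 gives C#5
C5 gives D5
Db4 gives Eb4
Db5 gives Eb5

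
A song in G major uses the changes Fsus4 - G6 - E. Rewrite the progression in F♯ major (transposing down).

G major down to F♯ major is a minor second; each chord root moves by that interval while the quality stays the same.
Fsus4: root F down a minor second → E, giving Esus4.
G6: root G down a minor second → F#, giving F#6.
E: root E down a minor second → D#, giving D#.

Esus4 F#6 D#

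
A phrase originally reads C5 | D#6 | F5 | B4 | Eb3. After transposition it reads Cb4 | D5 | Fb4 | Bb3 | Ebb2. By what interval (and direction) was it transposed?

down an augmented octave

Take the first pair: C5 → Cb4. C to C spans 8 letter names, so the interval is some kind of octave.
Cb4 to C5 is 13 semitones, which makes it an augmented octave; the second version is lower, so the direction is down.
Checking another pair — Eb3 → Ebb2 — gives the same interval.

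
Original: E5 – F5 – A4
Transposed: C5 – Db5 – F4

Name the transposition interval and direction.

down a major third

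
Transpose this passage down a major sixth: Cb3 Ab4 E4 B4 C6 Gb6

Cb3 gives Ebb2
Ab4 gives Cb4
E4 gives G3
B4 gives D4
C6 gives Eb5
Gb6 gives Bbb5

Ebb2 Cb4 G3 D4 Eb5 Bbb5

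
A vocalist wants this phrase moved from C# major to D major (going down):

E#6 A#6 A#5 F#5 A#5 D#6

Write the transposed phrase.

F#5 B5 B4 G4 B4 E5

From C# down to D is a major seventh; apply that to each pitch.
E#6 -> F#5
A#6 -> B5
A#5 -> B4
F#5 -> G4
A#5 -> B4
D#6 -> E5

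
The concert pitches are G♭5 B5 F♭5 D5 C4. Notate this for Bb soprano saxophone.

The Bb soprano saxophone sounds a major second below written, so the written part must be a major second above concert — transpose each note up.
Gb5 to Ab5
B5 to C#6
Fb5 to Gb5
D5 to E5
C4 to D4

Ab5 C#6 Gb5 E5 D4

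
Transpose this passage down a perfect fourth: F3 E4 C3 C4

C3 B3 G2 G3

F3 down a perfect fourth is C3.
E4: a fourth down reaches B, and 5 semitones makes it B3.
C3 down a perfect fourth is G2.
C4 down a perfect fourth is G3.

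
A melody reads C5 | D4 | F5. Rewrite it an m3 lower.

A4 B3 D5

A minor third down from C5 gives A4.
D4 down a minor third is B3.
A minor third down from F5 gives D5.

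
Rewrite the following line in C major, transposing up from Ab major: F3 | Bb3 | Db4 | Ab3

A3 D4 F4 C4

From Ab up to C is a major third; apply that to each pitch.
F3 gives A3
Bb3 gives D4
Db4 gives F4
Ab3 gives C4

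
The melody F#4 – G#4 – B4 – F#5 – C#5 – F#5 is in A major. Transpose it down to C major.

A3 B3 D4 A4 E4 A4

From A down to C is a major sixth; apply that to each pitch.
F#4 -> A3
G#4 -> B3
B4 -> D4
F#5 -> A4
C#5 -> E4
F#5 -> A4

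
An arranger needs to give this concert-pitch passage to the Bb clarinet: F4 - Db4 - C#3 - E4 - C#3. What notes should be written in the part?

G4 Eb4 D#3 F#4 D#3

The Bb clarinet sounds a major second below written, so the written part must be a major second above concert — transpose each note up.
F4 gives G4
Db4 gives Eb4
C#3 gives D#3
E4 gives F#4
C#3 gives D#3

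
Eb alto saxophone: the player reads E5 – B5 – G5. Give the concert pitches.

G4 D5 Bb4

Written C4 on the Eb alto saxophone sounds as Eb3, a major sixth lower; apply that shift to every note.
E5 gives G4
B5 gives D5
G5 gives Bb4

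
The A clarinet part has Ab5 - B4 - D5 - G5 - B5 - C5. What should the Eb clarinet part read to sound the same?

D5 E#4 G#4 C#5 E#5 F#4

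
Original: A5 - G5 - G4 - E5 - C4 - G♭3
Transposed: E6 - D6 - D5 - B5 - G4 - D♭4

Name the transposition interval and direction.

up a perfect fifth

Take the first pair: A5 → E6. A to E spans 5 letter names, so the interval is some kind of fifth.
A5 to E6 is 7 semitones, which makes it a perfect fifth; the second version is higher, so the direction is up.
Checking another pair — Gb3 → Db4 — gives the same interval.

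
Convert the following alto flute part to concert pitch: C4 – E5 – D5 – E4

G3 B4 A4 B3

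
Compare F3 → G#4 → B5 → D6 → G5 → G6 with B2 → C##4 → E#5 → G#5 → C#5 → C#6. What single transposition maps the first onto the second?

down a diminished fifth

From F3 to B2 is 5 letter names — a fifth of some quality.
B2 to F3 is 6 semitones, which makes it a diminished fifth; the second version is lower, so the direction is down.
Checking another pair — G6 → C#6 — gives the same interval.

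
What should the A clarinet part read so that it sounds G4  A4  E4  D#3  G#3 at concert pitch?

The A clarinet sounds a minor third below written, so the written part must be a minor third above concert — transpose each note up.
G4 → Bb4
A4 → C5
E4 → G4
D#3 → F#3
G#3 → B3

Bb4 C5 G4 F#3 B3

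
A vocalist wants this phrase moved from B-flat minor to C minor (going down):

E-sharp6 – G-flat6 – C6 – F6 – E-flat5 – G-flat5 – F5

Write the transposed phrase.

F##5 Ab5 D5 G5 F4 Ab4 G4

From B-flat down to C is a minor seventh; apply that to each pitch.
E#6 becomes F##5
Gb6 becomes Ab5
C6 becomes D5
F6 becomes G5
Eb5 becomes F4
Gb5 becomes Ab4
F5 becomes G4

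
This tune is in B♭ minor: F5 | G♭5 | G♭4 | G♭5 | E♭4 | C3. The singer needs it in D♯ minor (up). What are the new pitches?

From B♭ up to D♯ is an augmented third; apply that to each pitch.
F5 becomes A#5
Gb5 becomes B5
Gb4 becomes B4
Gb5 becomes B5
Eb4 becomes G#4
C3 becomes E#3

A#5 B5 B4 B5 G#4 E#3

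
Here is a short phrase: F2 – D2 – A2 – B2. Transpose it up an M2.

G2 E2 B2 C#3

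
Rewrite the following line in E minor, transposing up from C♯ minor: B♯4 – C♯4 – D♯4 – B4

From C♯ up to E is a minor third; apply that to each pitch.
B#4 → D#5
C#4 → E4
D#4 → F#4
B4 → D5

D#5 E4 F#4 D5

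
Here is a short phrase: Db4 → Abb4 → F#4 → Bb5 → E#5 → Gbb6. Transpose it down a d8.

Db4 down a diminished octave is D3.
Abb4: an octave down reaches A, and 11 semitones makes it Ab3.
F#4: an octave down reaches F, and 11 semitones makes it F##3.
Bb5 down a diminished octave is B4.
E#5 down a diminished octave is E##4.
A diminished octave down from Gbb6 gives Gb5.

D3 Ab3 F##3 B4 E##4 Gb5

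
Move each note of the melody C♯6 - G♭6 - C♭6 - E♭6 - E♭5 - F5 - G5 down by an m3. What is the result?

A#5 Eb6 Ab5 C6 C5 D5 E5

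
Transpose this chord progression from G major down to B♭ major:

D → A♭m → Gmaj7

F Cbm Bbmaj7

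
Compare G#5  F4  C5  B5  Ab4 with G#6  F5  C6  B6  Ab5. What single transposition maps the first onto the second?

up a perfect octave

From G#5 to G#6 is 8 letter names — an octave of some quality.
G#5 to G#6 is 12 semitones, which makes it a perfect octave; the second version is higher, so the direction is up.
Checking another pair — Ab4 → Ab5 — gives the same interval.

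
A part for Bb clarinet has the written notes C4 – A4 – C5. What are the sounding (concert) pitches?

Bb3 G4 Bb4

The Bb clarinet sounds a major second below written, so transpose each written note down a major second.
C4 to Bb3
A4 to G4
C5 to Bb4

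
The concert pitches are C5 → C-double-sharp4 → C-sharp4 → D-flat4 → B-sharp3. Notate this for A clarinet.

Eb5 E#4 E4 Fb4 D#4

The A clarinet sounds a minor third below written, so the written part must be a minor third above concert — transpose each note up.
C5 -> Eb5
C##4 -> E#4
C#4 -> E4
Db4 -> Fb4
B#3 -> D#4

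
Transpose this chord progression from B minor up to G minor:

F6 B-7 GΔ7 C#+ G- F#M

Db6 G-7 EbΔ7 A+ Eb- DM

B minor up to G minor is a minor sixth; each chord root moves by that interval while the quality stays the same.
F6: root F up a minor sixth → Db, giving Db6.
B-7: root B up a minor sixth → G, giving G-7.
GΔ7: root G up a minor sixth → Eb, giving EbΔ7.
C#+: root C# up a minor sixth → A, giving A+.
G-: root G up a minor sixth → Eb, giving Eb-.
F#M: root F# up a minor sixth → D, giving DM.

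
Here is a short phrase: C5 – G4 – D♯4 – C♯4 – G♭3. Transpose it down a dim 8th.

C#4 G#3 D##3 C##3 G2

C5 down a diminished octave is C#4.
A diminished octave down from G4 gives G#3.
D#4 down a diminished octave is D##3.
C#4 down a diminished octave is C##3.
Gb3: an octave down reaches G, and 11 semitones makes it G2.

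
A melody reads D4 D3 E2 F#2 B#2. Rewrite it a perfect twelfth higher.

D4 up a perfect twelfth is A5.
A perfect twelfth up from D3 gives A4.
A perfect twelfth up from E2 gives B3.
F#2 up a perfect twelfth is C#4.
B#2: a twelfth up reaches F, and 19 semitones makes it F##4.

A5 A4 B3 C#4 F##4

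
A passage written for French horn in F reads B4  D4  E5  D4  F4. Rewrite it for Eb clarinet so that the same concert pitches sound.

First find concert pitch: the French horn in F sounds a perfect fifth below written, so B4 D4 E5 D4 F4 sounds E4 G3 A4 G3 Bb3.
Then write for Eb clarinet: it sounds a minor third above written, so the part must be a minor third below concert.
E4 → C#4
G3 → E3
A4 → F#4
G3 → E3
Bb3 → G3

C#4 E3 F#4 E3 G3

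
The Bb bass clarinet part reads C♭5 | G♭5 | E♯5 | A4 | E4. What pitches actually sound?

Bbb3 Fb4 D#4 G3 D3

Written C4 on the Bb bass clarinet sounds as Bb2, a major ninth lower; apply that shift to every note.
Cb5 becomes Bbb3
Gb5 becomes Fb4
E#5 becomes D#4
A4 becomes G3
E4 becomes D3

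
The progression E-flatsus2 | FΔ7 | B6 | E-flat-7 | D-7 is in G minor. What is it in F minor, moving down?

G minor down to F minor is a major second; each chord root moves by that interval while the quality stays the same.
E-flatsus2: root E-flat down a major second → Db, giving Dbsus2.
FΔ7: root F down a major second → Eb, giving EbΔ7.
B6: root B down a major second → A, giving A6.
E-flat-7: root E-flat down a major second → Db, giving Db-7.
D-7: root D down a major second → C, giving C-7.

Dbsus2 EbΔ7 A6 Db-7 C-7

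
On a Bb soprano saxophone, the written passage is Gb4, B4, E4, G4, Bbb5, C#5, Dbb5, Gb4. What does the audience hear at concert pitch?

The Bb soprano saxophone sounds a major second below written, so transpose each written note down a major second.
Gb4 gives Fb4
B4 gives A4
E4 gives D4
G4 gives F4
Bbb5 gives Abb5
C#5 gives B4
Dbb5 gives Cbb5
Gb4 gives Fb4

Fb4 A4 D4 F4 Abb5 B4 Cbb5 Fb4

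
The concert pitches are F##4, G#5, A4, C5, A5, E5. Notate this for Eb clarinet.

Written C4 sounds as Eb4 on the Eb clarinet, so concert pitches are written a minor third down.
F##4 -> D##4
G#5 -> E#5
A4 -> F#4
C5 -> A4
A5 -> F#5
E5 -> C#5

D##4 E#5 F#4 A4 F#5 C#5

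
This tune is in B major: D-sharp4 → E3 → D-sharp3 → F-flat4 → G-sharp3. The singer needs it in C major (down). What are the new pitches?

E3 F2 E2 Gbb3 A2

B major to C major down is a major seventh, so every note moves down by that interval.
D#4 becomes E3
E3 becomes F2
D#3 becomes E2
Fb4 becomes Gbb3
G#3 becomes A2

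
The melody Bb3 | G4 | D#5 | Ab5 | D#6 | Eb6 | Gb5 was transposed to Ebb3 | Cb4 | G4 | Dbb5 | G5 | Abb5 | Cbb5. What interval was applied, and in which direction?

down an augmented fifth

From Bb3 to Ebb3 is 5 letter names — a fifth of some quality.
Ebb3 to Bb3 is 8 semitones, which makes it an augmented fifth; the second version is lower, so the direction is down.
Checking another pair — Gb5 → Cbb5 — gives the same interval.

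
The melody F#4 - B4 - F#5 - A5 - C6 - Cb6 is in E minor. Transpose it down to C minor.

D4 G4 D5 F5 Ab5 Abb5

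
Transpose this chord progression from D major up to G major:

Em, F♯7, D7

Am B7 G7

D major up to G major is a perfect fourth; each chord root moves by that interval while the quality stays the same.
Em: root E up a perfect fourth → A, giving Am.
F♯7: root F♯ up a perfect fourth → B, giving B7.
D7: root D up a perfect fourth → G, giving G7.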